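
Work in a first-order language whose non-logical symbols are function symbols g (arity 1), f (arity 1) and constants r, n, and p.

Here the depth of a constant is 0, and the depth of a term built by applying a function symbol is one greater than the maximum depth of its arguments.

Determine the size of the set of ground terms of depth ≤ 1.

Count level by level. With function symbols g/1, f/1, the terms of depth ≤ k are the 3 constants together with each function applied to depth-≤(k−1) tuples, so N_k = 3 + N_{k-1} + N_{k-1}.
N_0 = 3
N_1 = 3 + 3 + 3 = 9
Explicitly: r, n, p, g(r), g(n), g(p), f(r), f(n), f(p).

9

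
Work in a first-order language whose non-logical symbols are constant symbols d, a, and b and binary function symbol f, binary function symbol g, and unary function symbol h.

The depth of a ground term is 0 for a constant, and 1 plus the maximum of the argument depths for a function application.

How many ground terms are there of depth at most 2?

Write N_k for the number of ground terms of depth ≤ k. A term of depth ≤ k is either a constant or a function symbol applied to arguments of depth ≤ k−1, so N_k = 3 + N_{k-1}^2 + N_{k-1}^2 + N_{k-1}.
N_0 = 3
N_1 = 3 + 3^2 + 3^2 + 3 = 24
N_2 = 3 + 24^2 + 24^2 + 24 = 1179

1179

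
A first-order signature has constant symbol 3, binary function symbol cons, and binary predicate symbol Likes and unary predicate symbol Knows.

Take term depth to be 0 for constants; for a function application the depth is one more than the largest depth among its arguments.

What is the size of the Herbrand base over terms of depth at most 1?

6

First count ground terms of depth ≤ 1.
Let N_k count ground terms of depth at most k. Each non-constant term of depth ≤ k is some function symbol applied to depth-≤(k−1) arguments, giving N_k = 1 + N_{k-1}^2.
N_0 = 1
N_1 = 1 + 1^2 = 2
Explicitly: 3, cons(3, 3).
So |H| = 2.
Ground atoms are formed by filling each argument slot of a predicate with a term from H, so an r-ary predicate gives |H|^r atoms:
  Likes: 2^2 = 4;  Knows: 2
Total ground atoms: 4 + 2 = 6.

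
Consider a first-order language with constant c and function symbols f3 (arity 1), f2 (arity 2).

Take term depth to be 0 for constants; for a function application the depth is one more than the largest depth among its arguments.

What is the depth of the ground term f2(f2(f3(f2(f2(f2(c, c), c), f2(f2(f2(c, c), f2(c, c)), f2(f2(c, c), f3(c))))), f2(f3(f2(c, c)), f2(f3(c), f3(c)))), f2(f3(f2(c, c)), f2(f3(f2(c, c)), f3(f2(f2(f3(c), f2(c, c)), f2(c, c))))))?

depth(f2(c, c)) = 1 + max(0, 0) = 1
depth(f2(f2(c, c), c)) = 1 + max(1, 0) = 2
depth(f2(f2(c, c), f2(c, c))) = 1 + max(1, 1) = 2
depth(f3(c)) = 1 + depth(c) = 1 + 0 = 1
depth(f2(f2(c, c), f3(c))) = 1 + max(1, 1) = 2
depth(f2(f2(f2(c, c), f2(c, c)), f2(f2(c, c), f3(c)))) = 1 + max(2, 2) = 3
depth(f2(f2(f2(c, c), c), f2(f2(f2(c, c), f2(c, c)), f2(f2(c, c), f3(c))))) = 1 + max(2, 3) = 4
depth(f3(f2(f2(f2(c, c), c), f2(f2(f2(c, c), f2(c, c)), f2(f2(c, c), f3(c)))))) = 1 + depth(f2(f2(f2(c, c), c), f2(f2(f2(c, c), f2(c, c)), f2(f2(c, c), f3(c))))) = 1 + 4 = 5
depth(f3(f2(c, c))) = 1 + depth(f2(c, c)) = 1 + 1 = 2
depth(f2(f3(c), f3(c))) = 1 + max(1, 1) = 2
depth(f2(f3(f2(c, c)), f2(f3(c), f3(c)))) = 1 + max(2, 2) = 3
depth(f2(f3(f2(f2(f2(c, c), c), f2(f2(f2(c, c), f2(c, c)), f2(f2(c, c), f3(c))))), f2(f3(f2(c, c)), f2(f3(c), f3(c))))) = 1 + max(5, 3) = 6
depth(f2(f3(c), f2(c, c))) = 1 + max(1, 1) = 2
depth(f2(f2(f3(c), f2(c, c)), f2(c, c))) = 1 + max(2, 1) = 3
depth(f3(f2(f2(f3(c), f2(c, c)), f2(c, c)))) = 1 + depth(f2(f2(f3(c), f2(c, c)), f2(c, c))) = 1 + 3 = 4
depth(f2(f3(f2(c, c)), f3(f2(f2(f3(c), f2(c, c)), f2(c, c))))) = 1 + max(2, 4) = 5
depth(f2(f3(f2(c, c)), f2(f3(f2(c, c)), f3(f2(f2(f3(c), f2(c, c)), f2(c, c)))))) = 1 + max(2, 5) = 6
depth(f2(f2(f3(f2(f2(f2(c, c), c), f2(f2(f2(c, c), f2(c, c)), f2(f2(c, c), f3(c))))), f2(f3(f2(c, c)), f2(f3(c), f3(c)))), f2(f3(f2(c, c)), f2(f3(f2(c, c)), f3(f2(f2(f3(c), f2(c, c)), f2(c, c))))))) = 1 + max(6, 6) = 7

7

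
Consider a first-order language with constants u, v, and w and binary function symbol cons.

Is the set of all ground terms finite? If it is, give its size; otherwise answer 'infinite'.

infinite

The signature has at least one function symbol (cons, arity 2) and at least one constant (u).
Iterating cons gives infinitely many distinct ground terms: u, cons(u, u), cons(cons(u, u), cons(u, u)), ...
So the Herbrand universe is infinite.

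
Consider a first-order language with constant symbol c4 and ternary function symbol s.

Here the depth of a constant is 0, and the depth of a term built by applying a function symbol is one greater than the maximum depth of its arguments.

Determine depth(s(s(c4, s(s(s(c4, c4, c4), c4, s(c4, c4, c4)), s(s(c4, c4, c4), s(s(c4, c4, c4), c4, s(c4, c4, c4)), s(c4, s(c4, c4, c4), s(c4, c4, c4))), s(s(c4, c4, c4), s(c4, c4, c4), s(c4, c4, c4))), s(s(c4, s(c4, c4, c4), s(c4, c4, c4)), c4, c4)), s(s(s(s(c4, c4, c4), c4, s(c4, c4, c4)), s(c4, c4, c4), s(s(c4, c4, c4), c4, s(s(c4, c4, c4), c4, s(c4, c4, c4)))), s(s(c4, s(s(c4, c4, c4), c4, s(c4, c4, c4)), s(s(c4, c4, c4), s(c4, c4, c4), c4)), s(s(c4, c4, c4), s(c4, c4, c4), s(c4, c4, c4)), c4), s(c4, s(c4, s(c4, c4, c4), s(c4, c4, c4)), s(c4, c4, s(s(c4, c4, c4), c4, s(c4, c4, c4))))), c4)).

depth(s(c4, c4, c4)) = 1 + max(0, 0, 0) = 1
depth(s(s(c4, c4, c4), c4, s(c4, c4, c4))) = 1 + max(1, 0, 1) = 2
depth(s(c4, s(c4, c4, c4), s(c4, c4, c4))) = 1 + max(0, 1, 1) = 2
depth(s(s(c4, c4, c4), s(s(c4, c4, c4), c4, s(c4, c4, c4)), s(c4, s(c4, c4, c4), s(c4, c4, c4)))) = 1 + max(1, 2, 2) = 3
depth(s(s(c4, c4, c4), s(c4, c4, c4), s(c4, c4, c4))) = 1 + max(1, 1, 1) = 2
depth(s(s(s(c4, c4, c4), c4, s(c4, c4, c4)), s(s(c4, c4, c4), s(s(c4, c4, c4), c4, s(c4, c4, c4)), s(c4, s(c4, c4, c4), s(c4, c4, c4))), s(s(c4, c4, c4), s(c4, c4, c4), s(c4, c4, c4)))) = 1 + max(2, 3, 2) = 4
depth(s(s(c4, s(c4, c4, c4), s(c4, c4, c4)), c4, c4)) = 1 + max(2, 0, 0) = 3
depth(s(c4, s(s(s(c4, c4, c4), c4, s(c4, c4, c4)), s(s(c4, c4, c4), s(s(c4, c4, c4), c4, s(c4, c4, c4)), s(c4, s(c4, c4, c4), s(c4, c4, c4))), s(s(c4, c4, c4), s(c4, c4, c4), s(c4, c4, c4))), s(s(c4, s(c4, c4, c4), s(c4, c4, c4)), c4, c4))) = 1 + max(0, 4, 3) = 5
depth(s(s(c4, c4, c4), c4, s(s(c4, c4, c4), c4, s(c4, c4, c4)))) = 1 + max(1, 0, 2) = 3
depth(s(s(s(c4, c4, c4), c4, s(c4, c4, c4)), s(c4, c4, c4), s(s(c4, c4, c4), c4, s(s(c4, c4, c4), c4, s(c4, c4, c4))))) = 1 + max(2, 1, 3) = 4
depth(s(s(c4, c4, c4), s(c4, c4, c4), c4)) = 1 + max(1, 1, 0) = 2
depth(s(c4, s(s(c4, c4, c4), c4, s(c4, c4, c4)), s(s(c4, c4, c4), s(c4, c4, c4), c4))) = 1 + max(0, 2, 2) = 3
depth(s(s(c4, s(s(c4, c4, c4), c4, s(c4, c4, c4)), s(s(c4, c4, c4), s(c4, c4, c4), c4)), s(s(c4, c4, c4), s(c4, c4, c4), s(c4, c4, c4)), c4)) = 1 + max(3, 2, 0) = 4
depth(s(c4, c4, s(s(c4, c4, c4), c4, s(c4, c4, c4)))) = 1 + max(0, 0, 2) = 3
depth(s(c4, s(c4, s(c4, c4, c4), s(c4, c4, c4)), s(c4, c4, s(s(c4, c4, c4), c4, s(c4, c4, c4))))) = 1 + max(0, 2, 3) = 4
depth(s(s(s(s(c4, c4, c4), c4, s(c4, c4, c4)), s(c4, c4, c4), s(s(c4, c4, c4), c4, s(s(c4, c4, c4), c4, s(c4, c4, c4)))), s(s(c4, s(s(c4, c4, c4), c4, s(c4, c4, c4)), s(s(c4, c4, c4), s(c4, c4, c4), c4)), s(s(c4, c4, c4), s(c4, c4, c4), s(c4, c4, c4)), c4), s(c4, s(c4, s(c4, c4, c4), s(c4, c4, c4)), s(c4, c4, s(s(c4, c4, c4), c4, s(c4, c4, c4)))))) = 1 + max(4, 4, 4) = 5
depth(s(s(c4, s(s(s(c4, c4, c4), c4, s(c4, c4, c4)), s(s(c4, c4, c4), s(s(c4, c4, c4), c4, s(c4, c4, c4)), s(c4, s(c4, c4, c4), s(c4, c4, c4))), s(s(c4, c4, c4), s(c4, c4, c4), s(c4, c4, c4))), s(s(c4, s(c4, c4, c4), s(c4, c4, c4)), c4, c4)), s(s(s(s(c4, c4, c4), c4, s(c4, c4, c4)), s(c4, c4, c4), s(s(c4, c4, c4), c4, s(s(c4, c4, c4), c4, s(c4, c4, c4)))), s(s(c4, s(s(c4, c4, c4), c4, s(c4, c4, c4)), s(s(c4, c4, c4), s(c4, c4, c4), c4)), s(s(c4, c4, c4), s(c4, c4, c4), s(c4, c4, c4)), c4), s(c4, s(c4, s(c4, c4, c4), s(c4, c4, c4)), s(c4, c4, s(s(c4, c4, c4), c4, s(c4, c4, c4))))), c4)) = 1 + max(5, 5, 0) = 6

6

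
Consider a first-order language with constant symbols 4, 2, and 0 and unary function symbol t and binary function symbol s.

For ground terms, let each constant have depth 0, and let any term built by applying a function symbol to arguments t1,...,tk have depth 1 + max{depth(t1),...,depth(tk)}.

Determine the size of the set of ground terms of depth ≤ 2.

243

If N_k denotes the number of depth-≤k ground terms, the 3 constants give N_0 = 3, and each function symbol of arity r contributes N_{k-1}^r new terms at level k: N_k = 3 + N_{k-1} + N_{k-1}^2.
N_0 = 3
N_1 = 3 + 3 + 3^2 = 15
N_2 = 3 + 15 + 15^2 = 243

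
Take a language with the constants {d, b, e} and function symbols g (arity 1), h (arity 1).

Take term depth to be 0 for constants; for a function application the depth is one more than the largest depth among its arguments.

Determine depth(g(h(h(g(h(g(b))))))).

6

depth(g(b)) = 1 + depth(b) = 1 + 0 = 1
depth(h(g(b))) = 1 + depth(g(b)) = 1 + 1 = 2
depth(g(h(g(b)))) = 1 + depth(h(g(b))) = 1 + 2 = 3
depth(h(g(h(g(b))))) = 1 + depth(g(h(g(b)))) = 1 + 3 = 4
depth(h(h(g(h(g(b)))))) = 1 + depth(h(g(h(g(b))))) = 1 + 4 = 5
depth(g(h(h(g(h(g(b))))))) = 1 + depth(h(h(g(h(g(b)))))) = 1 + 5 = 6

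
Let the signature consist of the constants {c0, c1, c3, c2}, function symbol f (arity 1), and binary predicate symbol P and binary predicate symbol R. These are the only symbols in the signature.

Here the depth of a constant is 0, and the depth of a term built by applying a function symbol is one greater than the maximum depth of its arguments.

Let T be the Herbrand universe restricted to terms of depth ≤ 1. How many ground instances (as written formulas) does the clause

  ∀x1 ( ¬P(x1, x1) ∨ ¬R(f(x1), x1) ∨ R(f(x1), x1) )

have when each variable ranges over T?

8

Ground terms of depth ≤ 1:
  Let N_k count ground terms of depth at most k. Each non-constant term of depth ≤ k is some function symbol applied to depth-≤(k−1) arguments, giving N_k = 4 + N_{k-1}.
  N_0 = 4
  N_1 = 4 + 4 = 8
  Explicitly: c0, c1, c3, c2, f(c0), f(c1), f(c3), f(c2).
So there are 8 ground terms available for substitution.
The variable x1 ranges independently over the available ground terms, and distinct assignments produce distinct instances.
Number of ground instances = 8.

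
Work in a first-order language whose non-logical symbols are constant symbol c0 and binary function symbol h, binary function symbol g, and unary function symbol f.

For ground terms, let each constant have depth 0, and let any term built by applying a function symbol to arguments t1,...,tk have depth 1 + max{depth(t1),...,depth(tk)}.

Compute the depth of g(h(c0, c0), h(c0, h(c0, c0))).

depth(h(c0, c0)) = 1 + max(0, 0) = 1
depth(h(c0, h(c0, c0))) = 1 + max(0, 1) = 2
depth(g(h(c0, c0), h(c0, h(c0, c0)))) = 1 + max(1, 2) = 3

3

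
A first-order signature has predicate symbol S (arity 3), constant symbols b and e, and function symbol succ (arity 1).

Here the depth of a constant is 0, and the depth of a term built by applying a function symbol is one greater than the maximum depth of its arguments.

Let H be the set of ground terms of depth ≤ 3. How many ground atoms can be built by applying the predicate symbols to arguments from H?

First count ground terms of depth ≤ 3.
Write N_k for the number of ground terms of depth ≤ k. A term of depth ≤ k is either a constant or a function symbol applied to arguments of depth ≤ k−1, so N_k = 2 + N_{k-1}.
N_0 = 2
N_1 = 2 + 2 = 4
N_2 = 2 + 4 = 6
N_3 = 2 + 6 = 8
Explicitly: b, e, succ(b), succ(e), succ(succ(b)), succ(succ(e)), succ(succ(succ(b))), succ(succ(succ(e))).
So |H| = 8.
For each predicate symbol, the number of ground atoms is |H| raised to its arity; summing:
  S: 8^3 = 512
Total ground atoms: 512.

512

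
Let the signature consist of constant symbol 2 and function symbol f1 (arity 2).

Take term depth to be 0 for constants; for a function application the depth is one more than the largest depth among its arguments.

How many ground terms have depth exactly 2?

3

Let N_k = |{terms of depth ≤ k}|. Then N_0 = 1 and N_k = 1 + N_{k-1}^2 for k ≥ 1 (one summand per function symbol, arity giving the exponent).
N_0 = 1
N_1 = 1 + 1^2 = 2
N_2 = 1 + 2^2 = 5
Terms of depth exactly 2: N_2 − N_1 = 5 − 2 = 3.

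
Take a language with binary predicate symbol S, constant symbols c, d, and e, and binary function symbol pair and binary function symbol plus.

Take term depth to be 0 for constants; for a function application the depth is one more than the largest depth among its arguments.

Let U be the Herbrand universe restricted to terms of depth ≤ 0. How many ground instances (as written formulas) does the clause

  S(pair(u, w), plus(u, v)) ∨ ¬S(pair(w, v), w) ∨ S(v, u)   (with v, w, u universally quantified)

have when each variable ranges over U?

27

Ground terms of depth ≤ 0:
  Write N_k for the number of ground terms of depth ≤ k. A term of depth ≤ k is either a constant or a function symbol applied to arguments of depth ≤ k−1, so N_k = 3 + N_{k-1}^2 + N_{k-1}^2.
  N_0 = 3
So there are 3 ground terms available for substitution.
The clause has 3 distinct variables (v, w, u), each appearing in the body. In the free term algebra distinct substitutions yield syntactically distinct ground instances.
Number of ground instances = 3^3 = 27.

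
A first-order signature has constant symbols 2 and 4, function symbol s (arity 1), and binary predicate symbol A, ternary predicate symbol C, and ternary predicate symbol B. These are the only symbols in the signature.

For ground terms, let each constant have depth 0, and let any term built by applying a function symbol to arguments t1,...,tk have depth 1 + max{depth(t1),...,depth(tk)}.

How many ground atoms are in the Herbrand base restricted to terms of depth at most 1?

First count ground terms of depth ≤ 1.
Count level by level. With function symbols s/1, the terms of depth ≤ k are the 2 constants together with each function applied to depth-≤(k−1) tuples, so N_k = 2 + N_{k-1}.
N_0 = 2
N_1 = 2 + 2 = 4
Explicitly: 2, 4, s(2), s(4).
So |H| = 4.
For each predicate symbol, the number of ground atoms is |H| raised to its arity; summing:
  A: 4^2 = 16;  C: 4^3 = 64;  B: 4^3 = 64
Total ground atoms: 16 + 64 + 64 = 144.

144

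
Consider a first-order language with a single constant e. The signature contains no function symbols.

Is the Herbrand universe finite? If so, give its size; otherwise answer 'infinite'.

1

There are no function symbols, so the only ground term is the single constant.
The Herbrand universe is {e}, finite with 1 element.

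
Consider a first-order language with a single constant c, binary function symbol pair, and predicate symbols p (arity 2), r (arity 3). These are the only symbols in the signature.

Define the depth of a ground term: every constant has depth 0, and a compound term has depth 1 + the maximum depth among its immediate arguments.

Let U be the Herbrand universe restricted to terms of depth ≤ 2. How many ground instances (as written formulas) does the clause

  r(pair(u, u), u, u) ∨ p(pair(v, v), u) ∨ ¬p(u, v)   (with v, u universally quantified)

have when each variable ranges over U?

25

Ground terms of depth ≤ 2:
  Let N_k = |{terms of depth ≤ k}|. Then N_0 = 1 and N_k = 1 + N_{k-1}^2 for k ≥ 1 (one summand per function symbol, arity giving the exponent).
  N_0 = 1
  N_1 = 1 + 1^2 = 2
  N_2 = 1 + 2^2 = 5
  Explicitly: c, pair(c, c), pair(c, pair(c, c)), pair(pair(c, c), c), pair(pair(c, c), pair(c, c)).
So there are 5 ground terms available for substitution.
Each of v, u ranges independently over the available ground terms, and distinct assignments produce distinct instances.
Number of ground instances = 5^2 = 25.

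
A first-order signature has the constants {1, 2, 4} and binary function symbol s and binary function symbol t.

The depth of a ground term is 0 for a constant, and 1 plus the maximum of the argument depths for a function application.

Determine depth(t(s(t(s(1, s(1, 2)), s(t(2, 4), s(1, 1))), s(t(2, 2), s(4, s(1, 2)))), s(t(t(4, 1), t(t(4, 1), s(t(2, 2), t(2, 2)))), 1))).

6

depth(s(1, 2)) = 1 + max(0, 0) = 1
depth(s(1, s(1, 2))) = 1 + max(0, 1) = 2
depth(t(2, 4)) = 1 + max(0, 0) = 1
depth(s(1, 1)) = 1 + max(0, 0) = 1
depth(s(t(2, 4), s(1, 1))) = 1 + max(1, 1) = 2
depth(t(s(1, s(1, 2)), s(t(2, 4), s(1, 1)))) = 1 + max(2, 2) = 3
depth(t(2, 2)) = 1 + max(0, 0) = 1
depth(s(4, s(1, 2))) = 1 + max(0, 1) = 2
depth(s(t(2, 2), s(4, s(1, 2)))) = 1 + max(1, 2) = 3
depth(s(t(s(1, s(1, 2)), s(t(2, 4), s(1, 1))), s(t(2, 2), s(4, s(1, 2))))) = 1 + max(3, 3) = 4
depth(t(4, 1)) = 1 + max(0, 0) = 1
depth(s(t(2, 2), t(2, 2))) = 1 + max(1, 1) = 2
depth(t(t(4, 1), s(t(2, 2), t(2, 2)))) = 1 + max(1, 2) = 3
depth(t(t(4, 1), t(t(4, 1), s(t(2, 2), t(2, 2))))) = 1 + max(1, 3) = 4
depth(s(t(t(4, 1), t(t(4, 1), s(t(2, 2), t(2, 2)))), 1)) = 1 + max(4, 0) = 5
depth(t(s(t(s(1, s(1, 2)), s(t(2, 4), s(1, 1))), s(t(2, 2), s(4, s(1, 2)))), s(t(t(4, 1), t(t(4, 1), s(t(2, 2), t(2, 2)))), 1))) = 1 + max(4, 5) = 6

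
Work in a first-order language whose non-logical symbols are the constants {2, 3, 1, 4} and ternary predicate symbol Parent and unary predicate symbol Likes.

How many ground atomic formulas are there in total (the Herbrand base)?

68

With no function symbols, the Herbrand universe is just the 4 constants.
Ground atoms per predicate: Parent: 4^3 = 64, Likes: 4.
Herbrand base size = 64 + 4 = 68.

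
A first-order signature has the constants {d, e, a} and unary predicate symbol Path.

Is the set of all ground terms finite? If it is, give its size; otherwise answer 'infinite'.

3

There are no function symbols, so every ground term is one of the 3 constants.
The Herbrand universe is {d, e, a}, which is finite with 3 elements.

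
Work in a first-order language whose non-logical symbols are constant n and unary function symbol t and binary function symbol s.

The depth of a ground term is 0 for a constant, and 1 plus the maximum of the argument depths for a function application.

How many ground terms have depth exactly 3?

Write N_k for the number of ground terms of depth ≤ k. A term of depth ≤ k is either a constant or a function symbol applied to arguments of depth ≤ k−1, so N_k = 1 + N_{k-1} + N_{k-1}^2.
N_0 = 1
N_1 = 1 + 1 + 1^2 = 3
N_2 = 1 + 3 + 3^2 = 13
N_3 = 1 + 13 + 13^2 = 183
Terms of depth exactly 3: N_3 − N_2 = 183 − 13 = 170.

170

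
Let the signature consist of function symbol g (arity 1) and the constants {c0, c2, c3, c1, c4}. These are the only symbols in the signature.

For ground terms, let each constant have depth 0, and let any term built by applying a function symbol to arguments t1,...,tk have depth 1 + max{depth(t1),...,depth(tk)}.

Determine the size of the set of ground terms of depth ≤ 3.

20

Write N_k for the number of ground terms of depth ≤ k. A term of depth ≤ k is either a constant or a function symbol applied to arguments of depth ≤ k−1, so N_k = 5 + N_{k-1}.
N_0 = 5
N_1 = 5 + 5 = 10
N_2 = 5 + 10 = 15
N_3 = 5 + 15 = 20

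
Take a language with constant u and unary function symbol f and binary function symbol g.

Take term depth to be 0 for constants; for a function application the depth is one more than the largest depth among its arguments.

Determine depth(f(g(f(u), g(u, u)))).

depth(f(u)) = 1 + depth(u) = 1 + 0 = 1
depth(g(u, u)) = 1 + max(0, 0) = 1
depth(g(f(u), g(u, u))) = 1 + max(1, 1) = 2
depth(f(g(f(u), g(u, u)))) = 1 + depth(g(f(u), g(u, u))) = 1 + 2 = 3

3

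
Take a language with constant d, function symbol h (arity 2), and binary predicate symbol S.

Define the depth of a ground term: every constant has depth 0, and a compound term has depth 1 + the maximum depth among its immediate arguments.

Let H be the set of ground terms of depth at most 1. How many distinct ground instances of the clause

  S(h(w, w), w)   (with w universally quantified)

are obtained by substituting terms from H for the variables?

2

Ground terms of depth ≤ 1:
  Write N_k for the number of ground terms of depth ≤ k. A term of depth ≤ k is either a constant or a function symbol applied to arguments of depth ≤ k−1, so N_k = 1 + N_{k-1}^2.
  N_0 = 1
  N_1 = 1 + 1^2 = 2
  Explicitly: d, h(d, d).
So there are 2 ground terms available for substitution.
The body mentions the single quantified variable w; since ground terms form a free algebra, no two substitutions collapse to the same formula.
Number of ground instances = 2.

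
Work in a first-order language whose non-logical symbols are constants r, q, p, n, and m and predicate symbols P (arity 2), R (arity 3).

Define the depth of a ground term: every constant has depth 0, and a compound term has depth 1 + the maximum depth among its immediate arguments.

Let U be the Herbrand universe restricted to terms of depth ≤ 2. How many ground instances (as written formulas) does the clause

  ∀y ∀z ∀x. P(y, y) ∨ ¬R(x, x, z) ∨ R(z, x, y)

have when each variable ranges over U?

Ground terms of depth ≤ 2:
  With no function symbols every ground term is a constant, so there are exactly 5 ground terms at every depth bound.
  N_0 = 5
  N_1 = 5
  N_2 = 5
  Explicitly: r, q, p, n, m.
So there are 5 ground terms available for substitution.
Each of y, z, x ranges independently over the available ground terms, and distinct assignments produce distinct instances.
Number of ground instances = 5^3 = 125.

125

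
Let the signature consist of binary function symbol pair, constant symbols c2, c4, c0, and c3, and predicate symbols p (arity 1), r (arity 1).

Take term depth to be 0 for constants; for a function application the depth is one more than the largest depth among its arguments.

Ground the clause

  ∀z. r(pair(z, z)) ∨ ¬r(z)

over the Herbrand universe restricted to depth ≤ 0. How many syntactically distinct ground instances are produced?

Ground terms of depth ≤ 0:
  Write N_k for the number of ground terms of depth ≤ k. A term of depth ≤ k is either a constant or a function symbol applied to arguments of depth ≤ k−1, so N_k = 4 + N_{k-1}^2.
  N_0 = 4
So there are 4 ground terms available for substitution.
There is 1 variable to instantiate (z),  occurring in at least one literal, so different choices give different ground instances.
Number of ground instances = 4.

4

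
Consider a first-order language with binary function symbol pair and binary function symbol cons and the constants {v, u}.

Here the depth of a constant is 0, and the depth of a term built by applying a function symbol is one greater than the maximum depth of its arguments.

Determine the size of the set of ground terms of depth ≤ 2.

Write N_k for the number of ground terms of depth ≤ k. A term of depth ≤ k is either a constant or a function symbol applied to arguments of depth ≤ k−1, so N_k = 2 + N_{k-1}^2 + N_{k-1}^2.
N_0 = 2
N_1 = 2 + 2^2 + 2^2 = 10
N_2 = 2 + 10^2 + 10^2 = 202

202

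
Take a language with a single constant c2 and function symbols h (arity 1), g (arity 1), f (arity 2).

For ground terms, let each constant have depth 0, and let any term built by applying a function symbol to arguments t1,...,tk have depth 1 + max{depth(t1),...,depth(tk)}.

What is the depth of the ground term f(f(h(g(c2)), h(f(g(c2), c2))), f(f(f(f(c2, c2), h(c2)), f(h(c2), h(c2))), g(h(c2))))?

5

depth(g(c2)) = 1 + depth(c2) = 1 + 0 = 1
depth(h(g(c2))) = 1 + depth(g(c2)) = 1 + 1 = 2
depth(f(g(c2), c2)) = 1 + max(1, 0) = 2
depth(h(f(g(c2), c2))) = 1 + depth(f(g(c2), c2)) = 1 + 2 = 3
depth(f(h(g(c2)), h(f(g(c2), c2)))) = 1 + max(2, 3) = 4
depth(f(c2, c2)) = 1 + max(0, 0) = 1
depth(h(c2)) = 1 + depth(c2) = 1 + 0 = 1
depth(f(f(c2, c2), h(c2))) = 1 + max(1, 1) = 2
depth(f(h(c2), h(c2))) = 1 + max(1, 1) = 2
depth(f(f(f(c2, c2), h(c2)), f(h(c2), h(c2)))) = 1 + max(2, 2) = 3
depth(g(h(c2))) = 1 + depth(h(c2)) = 1 + 1 = 2
depth(f(f(f(f(c2, c2), h(c2)), f(h(c2), h(c2))), g(h(c2)))) = 1 + max(3, 2) = 4
depth(f(f(h(g(c2)), h(f(g(c2), c2))), f(f(f(f(c2, c2), h(c2)), f(h(c2), h(c2))), g(h(c2))))) = 1 + max(4, 4) = 5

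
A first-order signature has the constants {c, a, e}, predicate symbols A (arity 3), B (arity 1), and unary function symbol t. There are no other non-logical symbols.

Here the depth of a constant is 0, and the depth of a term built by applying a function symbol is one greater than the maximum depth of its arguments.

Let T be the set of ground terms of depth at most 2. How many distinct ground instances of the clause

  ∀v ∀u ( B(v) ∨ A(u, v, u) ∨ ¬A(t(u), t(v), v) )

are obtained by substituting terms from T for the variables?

81

Ground terms of depth ≤ 2:
  Let N_k count ground terms of depth at most k. Each non-constant term of depth ≤ k is some function symbol applied to depth-≤(k−1) arguments, giving N_k = 3 + N_{k-1}.
  N_0 = 3
  N_1 = 3 + 3 = 6
  N_2 = 3 + 6 = 9
So there are 9 ground terms available for substitution.
Each of v, u ranges independently over the available ground terms, and distinct assignments produce distinct instances.
Number of ground instances = 9^2 = 81.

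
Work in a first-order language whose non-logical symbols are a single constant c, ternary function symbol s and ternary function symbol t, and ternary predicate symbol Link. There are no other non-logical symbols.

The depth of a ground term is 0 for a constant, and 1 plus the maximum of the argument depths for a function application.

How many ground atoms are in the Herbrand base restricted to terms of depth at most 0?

1

First count ground terms of depth ≤ 0.
Let N_k = |{terms of depth ≤ k}|. Then N_0 = 1 and N_k = 1 + N_{k-1}^3 + N_{k-1}^3 for k ≥ 1 (one summand per function symbol, arity giving the exponent).
N_0 = 1
Explicitly: c.
So |H| = 1.
Ground atoms are formed by filling each argument slot of a predicate with a term from H, so an r-ary predicate gives |H|^r atoms:
  Link: 1^3 = 1
Total ground atoms: 1.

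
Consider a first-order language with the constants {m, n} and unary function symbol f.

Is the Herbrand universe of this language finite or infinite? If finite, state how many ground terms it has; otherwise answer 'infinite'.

The signature has at least one function symbol (f, arity 1) and at least one constant (m).
Iterating f gives infinitely many distinct ground terms: m, f(m), f(f(m)), ...
So the Herbrand universe is infinite.

infinite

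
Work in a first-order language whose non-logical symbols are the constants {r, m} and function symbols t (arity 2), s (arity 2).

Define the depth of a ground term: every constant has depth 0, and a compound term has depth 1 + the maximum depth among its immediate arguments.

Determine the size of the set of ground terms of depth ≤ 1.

Let N_k count ground terms of depth at most k. Each non-constant term of depth ≤ k is some function symbol applied to depth-≤(k−1) arguments, giving N_k = 2 + N_{k-1}^2 + N_{k-1}^2.
N_0 = 2
N_1 = 2 + 2^2 + 2^2 = 10
Explicitly: r, m, t(r, r), t(r, m), t(m, r), t(m, m), s(r, r), s(r, m), s(m, r), s(m, m).

10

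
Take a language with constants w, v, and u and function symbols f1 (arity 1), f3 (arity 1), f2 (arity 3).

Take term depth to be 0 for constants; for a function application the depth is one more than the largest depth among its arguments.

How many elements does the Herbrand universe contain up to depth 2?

Let N_k = |{terms of depth ≤ k}|. Then N_0 = 3 and N_k = 3 + N_{k-1} + N_{k-1} + N_{k-1}^3 for k ≥ 1 (one summand per function symbol, arity giving the exponent).
N_0 = 3
N_1 = 3 + 3 + 3 + 3^3 = 36
N_2 = 3 + 36 + 36 + 36^3 = 46731

46731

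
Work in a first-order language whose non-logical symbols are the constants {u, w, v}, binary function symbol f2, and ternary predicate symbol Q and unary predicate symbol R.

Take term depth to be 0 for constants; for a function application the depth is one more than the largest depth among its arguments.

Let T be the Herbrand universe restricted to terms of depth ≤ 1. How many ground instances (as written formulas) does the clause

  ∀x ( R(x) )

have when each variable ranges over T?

Ground terms of depth ≤ 1:
  Let N_k = |{terms of depth ≤ k}|. Then N_0 = 3 and N_k = 3 + N_{k-1}^2 for k ≥ 1 (one summand per function symbol, arity giving the exponent).
  N_0 = 3
  N_1 = 3 + 3^2 = 12
So there are 12 ground terms available for substitution.
The body mentions the single quantified variable x; since ground terms form a free algebra, no two substitutions collapse to the same formula.
Number of ground instances = 12.

12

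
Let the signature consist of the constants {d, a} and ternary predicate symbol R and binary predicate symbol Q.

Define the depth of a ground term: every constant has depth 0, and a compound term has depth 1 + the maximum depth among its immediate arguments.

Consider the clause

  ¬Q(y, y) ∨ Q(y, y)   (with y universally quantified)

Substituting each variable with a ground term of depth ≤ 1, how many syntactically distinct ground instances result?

Ground terms of depth ≤ 1:
  With no function symbols every ground term is a constant, so there are exactly 2 ground terms at every depth bound.
  N_0 = 2
  N_1 = 2
  Explicitly: d, a.
So there are 2 ground terms available for substitution.
The clause has 1 distinct variable (y), which appears in the body. In the free term algebra distinct substitutions yield syntactically distinct ground instances.
Number of ground instances = 2.

2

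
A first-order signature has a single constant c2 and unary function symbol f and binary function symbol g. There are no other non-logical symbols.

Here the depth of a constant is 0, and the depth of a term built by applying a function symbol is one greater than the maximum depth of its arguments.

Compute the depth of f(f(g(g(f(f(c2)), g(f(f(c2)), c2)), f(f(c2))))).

7

depth(f(c2)) = 1 + depth(c2) = 1 + 0 = 1
depth(f(f(c2))) = 1 + depth(f(c2)) = 1 + 1 = 2
depth(g(f(f(c2)), c2)) = 1 + max(2, 0) = 3
depth(g(f(f(c2)), g(f(f(c2)), c2))) = 1 + max(2, 3) = 4
depth(g(g(f(f(c2)), g(f(f(c2)), c2)), f(f(c2)))) = 1 + max(4, 2) = 5
depth(f(g(g(f(f(c2)), g(f(f(c2)), c2)), f(f(c2))))) = 1 + depth(g(g(f(f(c2)), g(f(f(c2)), c2)), f(f(c2)))) = 1 + 5 = 6
depth(f(f(g(g(f(f(c2)), g(f(f(c2)), c2)), f(f(c2)))))) = 1 + depth(f(g(g(f(f(c2)), g(f(f(c2)), c2)), f(f(c2))))) = 1 + 6 = 7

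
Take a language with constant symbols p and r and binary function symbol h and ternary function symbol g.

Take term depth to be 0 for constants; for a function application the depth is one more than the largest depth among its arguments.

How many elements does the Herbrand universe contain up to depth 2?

Let N_k count ground terms of depth at most k. Each non-constant term of depth ≤ k is some function symbol applied to depth-≤(k−1) arguments, giving N_k = 2 + N_{k-1}^2 + N_{k-1}^3.
N_0 = 2
N_1 = 2 + 2^2 + 2^3 = 14
N_2 = 2 + 14^2 + 14^3 = 2942

2942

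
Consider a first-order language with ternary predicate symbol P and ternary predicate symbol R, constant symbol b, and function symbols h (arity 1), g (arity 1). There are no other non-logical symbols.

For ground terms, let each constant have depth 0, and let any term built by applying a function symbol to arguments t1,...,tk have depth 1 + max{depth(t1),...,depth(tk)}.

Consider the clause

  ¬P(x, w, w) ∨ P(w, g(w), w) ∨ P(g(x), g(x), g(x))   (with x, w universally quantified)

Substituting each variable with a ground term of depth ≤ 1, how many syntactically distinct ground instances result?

Ground terms of depth ≤ 1:
  Count level by level. With function symbols h/1, g/1, the terms of depth ≤ k are the 1 constant together with each function applied to depth-≤(k−1) tuples, so N_k = 1 + N_{k-1} + N_{k-1}.
  N_0 = 1
  N_1 = 1 + 1 + 1 = 3
  Explicitly: b, h(b), g(b).
So there are 3 ground terms available for substitution.
Each of x, w ranges independently over the available ground terms, and distinct assignments produce distinct instances.
Number of ground instances = 3^2 = 9.

9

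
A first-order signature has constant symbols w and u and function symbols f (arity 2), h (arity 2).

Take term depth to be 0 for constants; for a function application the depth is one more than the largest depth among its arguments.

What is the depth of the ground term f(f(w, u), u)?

2

depth(f(w, u)) = 1 + max(0, 0) = 1
depth(f(f(w, u), u)) = 1 + max(1, 0) = 2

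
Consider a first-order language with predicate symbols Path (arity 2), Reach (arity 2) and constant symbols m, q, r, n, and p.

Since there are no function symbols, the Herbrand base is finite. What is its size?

With no function symbols, the Herbrand universe is just the 5 constants.
Ground atoms per predicate: Path: 5^2 = 25, Reach: 5^2 = 25.
Herbrand base size = 25 + 25 = 50.

50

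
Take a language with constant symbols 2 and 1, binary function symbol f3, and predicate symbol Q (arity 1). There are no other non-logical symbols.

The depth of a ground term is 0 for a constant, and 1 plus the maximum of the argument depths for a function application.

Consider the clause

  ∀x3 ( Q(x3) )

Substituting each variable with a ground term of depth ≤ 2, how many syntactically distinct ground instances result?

Ground terms of depth ≤ 2:
  Let N_k = |{terms of depth ≤ k}|. Then N_0 = 2 and N_k = 2 + N_{k-1}^2 for k ≥ 1 (one summand per function symbol, arity giving the exponent).
  N_0 = 2
  N_1 = 2 + 2^2 = 6
  N_2 = 2 + 6^2 = 38
So there are 38 ground terms available for substitution.
The body mentions the single quantified variable x3; since ground terms form a free algebra, no two substitutions collapse to the same formula.
Number of ground instances = 38.

38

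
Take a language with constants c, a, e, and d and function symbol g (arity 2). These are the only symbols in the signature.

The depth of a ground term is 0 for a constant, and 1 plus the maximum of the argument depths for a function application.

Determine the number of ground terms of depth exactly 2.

384

If N_k denotes the number of depth-≤k ground terms, the 4 constants give N_0 = 4, and each function symbol of arity r contributes N_{k-1}^r new terms at level k: N_k = 4 + N_{k-1}^2.
N_0 = 4
N_1 = 4 + 4^2 = 20
N_2 = 4 + 20^2 = 404
Terms of depth exactly 2: N_2 − N_1 = 404 − 20 = 384.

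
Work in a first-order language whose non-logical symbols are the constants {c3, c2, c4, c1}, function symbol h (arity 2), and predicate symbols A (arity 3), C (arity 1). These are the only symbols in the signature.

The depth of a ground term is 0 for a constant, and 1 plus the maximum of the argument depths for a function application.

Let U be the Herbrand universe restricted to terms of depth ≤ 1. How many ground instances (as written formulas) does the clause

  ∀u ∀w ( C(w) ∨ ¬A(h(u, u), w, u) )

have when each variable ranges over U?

400

Ground terms of depth ≤ 1:
  If N_k denotes the number of depth-≤k ground terms, the 4 constants give N_0 = 4, and each function symbol of arity r contributes N_{k-1}^r new terms at level k: N_k = 4 + N_{k-1}^2.
  N_0 = 4
  N_1 = 4 + 4^2 = 20
So there are 20 ground terms available for substitution.
The clause has 2 distinct variables (u, w), each appearing in the body. In the free term algebra distinct substitutions yield syntactically distinct ground instances.
Number of ground instances = 20^2 = 400.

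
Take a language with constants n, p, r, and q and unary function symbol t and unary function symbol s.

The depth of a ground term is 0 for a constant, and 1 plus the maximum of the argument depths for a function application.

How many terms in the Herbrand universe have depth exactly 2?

Let N_k = |{terms of depth ≤ k}|. Then N_0 = 4 and N_k = 4 + N_{k-1} + N_{k-1} for k ≥ 1 (one summand per function symbol, arity giving the exponent).
N_0 = 4
N_1 = 4 + 4 + 4 = 12
N_2 = 4 + 12 + 12 = 28
Terms of depth exactly 2: N_2 − N_1 = 28 − 12 = 16.

16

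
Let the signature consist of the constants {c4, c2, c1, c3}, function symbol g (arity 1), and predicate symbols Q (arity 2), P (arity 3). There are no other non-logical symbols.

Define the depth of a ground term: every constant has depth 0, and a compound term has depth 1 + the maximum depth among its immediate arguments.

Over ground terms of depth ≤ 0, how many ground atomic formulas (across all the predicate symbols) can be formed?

First count ground terms of depth ≤ 0.
Write N_k for the number of ground terms of depth ≤ k. A term of depth ≤ k is either a constant or a function symbol applied to arguments of depth ≤ k−1, so N_k = 4 + N_{k-1}.
N_0 = 4
Explicitly: c4, c2, c1, c3.
So |H| = 4.
A ground atom is a predicate applied to a tuple of terms from H, so the count is the sum over predicates of |H|^arity:
  Q: 4^2 = 16;  P: 4^3 = 64
Total ground atoms: 16 + 64 = 80.

80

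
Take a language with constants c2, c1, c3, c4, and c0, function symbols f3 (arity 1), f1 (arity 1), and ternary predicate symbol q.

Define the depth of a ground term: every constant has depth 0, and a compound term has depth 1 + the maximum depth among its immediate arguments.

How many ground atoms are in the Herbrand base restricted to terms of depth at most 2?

42875

First count ground terms of depth ≤ 2.
Write N_k for the number of ground terms of depth ≤ k. A term of depth ≤ k is either a constant or a function symbol applied to arguments of depth ≤ k−1, so N_k = 5 + N_{k-1} + N_{k-1}.
N_0 = 5
N_1 = 5 + 5 + 5 = 15
N_2 = 5 + 15 + 15 = 35
So |H| = 35.
For each predicate symbol, the number of ground atoms is |H| raised to its arity; summing:
  q: 35^3 = 42875
Total ground atoms: 42875.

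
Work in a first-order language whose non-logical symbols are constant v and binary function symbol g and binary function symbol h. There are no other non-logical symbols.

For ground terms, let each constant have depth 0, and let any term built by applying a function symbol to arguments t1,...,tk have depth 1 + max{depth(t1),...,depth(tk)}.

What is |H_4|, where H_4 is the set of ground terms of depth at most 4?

Count level by level. With function symbols g/2, h/2, the terms of depth ≤ k are the 1 constant together with each function applied to depth-≤(k−1) tuples, so N_k = 1 + N_{k-1}^2 + N_{k-1}^2.
N_0 = 1
N_1 = 1 + 1^2 + 1^2 = 3
N_2 = 1 + 3^2 + 3^2 = 19
N_3 = 1 + 19^2 + 19^2 = 723
N_4 = 1 + 723^2 + 723^2 = 1045459

1045459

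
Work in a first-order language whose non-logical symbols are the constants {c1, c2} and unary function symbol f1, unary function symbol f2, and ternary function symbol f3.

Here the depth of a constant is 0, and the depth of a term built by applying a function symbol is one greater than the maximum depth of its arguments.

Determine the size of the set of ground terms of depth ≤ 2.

Let N_k = |{terms of depth ≤ k}|. Then N_0 = 2 and N_k = 2 + N_{k-1} + N_{k-1} + N_{k-1}^3 for k ≥ 1 (one summand per function symbol, arity giving the exponent).
N_0 = 2
N_1 = 2 + 2 + 2 + 2^3 = 14
N_2 = 2 + 14 + 14 + 14^3 = 2774

2774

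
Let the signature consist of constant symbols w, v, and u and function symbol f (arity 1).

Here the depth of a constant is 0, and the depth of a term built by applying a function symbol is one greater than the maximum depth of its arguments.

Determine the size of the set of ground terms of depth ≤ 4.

Count level by level. With function symbols f/1, the terms of depth ≤ k are the 3 constants together with each function applied to depth-≤(k−1) tuples, so N_k = 3 + N_{k-1}.
N_0 = 3
N_1 = 3 + 3 = 6
N_2 = 3 + 6 = 9
N_3 = 3 + 9 = 12
N_4 = 3 + 12 = 15

15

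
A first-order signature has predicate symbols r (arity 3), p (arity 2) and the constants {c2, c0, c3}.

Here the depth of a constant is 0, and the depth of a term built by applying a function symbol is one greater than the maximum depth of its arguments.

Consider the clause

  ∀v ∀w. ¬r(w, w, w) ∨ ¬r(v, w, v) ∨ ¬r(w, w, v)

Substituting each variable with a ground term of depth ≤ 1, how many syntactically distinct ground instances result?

9

Ground terms of depth ≤ 1:
  With no function symbols every ground term is a constant, so there are exactly 3 ground terms at every depth bound.
  N_0 = 3
  N_1 = 3
  Explicitly: c2, c0, c3.
So there are 3 ground terms available for substitution.
There are 2 variables to instantiate (v, w), each occurring in at least one literal, so different choices give different ground instances.
Number of ground instances = 3^2 = 9.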